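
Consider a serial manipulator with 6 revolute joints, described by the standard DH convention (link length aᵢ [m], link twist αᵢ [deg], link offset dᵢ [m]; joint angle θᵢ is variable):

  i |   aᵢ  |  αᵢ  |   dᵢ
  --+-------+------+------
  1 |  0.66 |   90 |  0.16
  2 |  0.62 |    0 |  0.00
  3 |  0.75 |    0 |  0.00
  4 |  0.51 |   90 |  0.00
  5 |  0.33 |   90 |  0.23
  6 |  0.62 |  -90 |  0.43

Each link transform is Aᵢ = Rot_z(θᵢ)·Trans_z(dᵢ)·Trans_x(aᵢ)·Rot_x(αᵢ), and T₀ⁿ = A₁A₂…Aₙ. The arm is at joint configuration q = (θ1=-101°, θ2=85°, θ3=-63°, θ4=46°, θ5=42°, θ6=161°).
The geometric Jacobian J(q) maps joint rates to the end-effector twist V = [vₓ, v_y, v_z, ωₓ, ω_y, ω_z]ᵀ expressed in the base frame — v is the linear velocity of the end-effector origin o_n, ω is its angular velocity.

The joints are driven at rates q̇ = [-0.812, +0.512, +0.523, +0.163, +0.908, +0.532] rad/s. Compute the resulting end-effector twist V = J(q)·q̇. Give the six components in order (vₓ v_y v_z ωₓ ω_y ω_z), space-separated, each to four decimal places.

o_n = [0.0932, -2.0936, 1.4599]
J₁: ẑ×o_n = [2.0936, 0.0932, -0.0000], ω = ẑ
J2: z=[-0.9816, 0.1908, 0.0000] o=[-0.1259, -0.6479, 0.1600] → [0.2480, 1.2760, 1.3773, -0.9816, 0.1908, 0.0000]
J3: z=[-0.9816, 0.1908, 0.0000] o=[-0.1362, -0.7009, 0.7776] → [0.1302, 0.6697, 1.3233, -0.9816, 0.1908, 0.0000]
J4: z=[-0.9816, 0.1908, 0.0000] o=[-0.2689, -1.3835, 1.0586] → [0.0766, 0.3939, 0.6279, -0.9816, 0.1908, 0.0000]
J5: z=[-0.1769, -0.9101, -0.3746] o=[-0.3054, -1.5711, 1.5315] → [-0.1306, -0.1620, 0.4552, -0.1769, -0.9101, -0.3746]
J6: z=[0.6817, -0.3879, 0.6204] o=[-0.5804, -1.8284, 1.6727] → [0.2470, 0.5629, 0.0805, 0.6817, -0.3879, 0.6204]
V = J·q̇ = [-1.4796, 1.1445, 1.9558, -0.9740, -0.8042, -0.8221]

-1.4796 1.1445 1.9558 -0.9740 -0.8042 -0.8221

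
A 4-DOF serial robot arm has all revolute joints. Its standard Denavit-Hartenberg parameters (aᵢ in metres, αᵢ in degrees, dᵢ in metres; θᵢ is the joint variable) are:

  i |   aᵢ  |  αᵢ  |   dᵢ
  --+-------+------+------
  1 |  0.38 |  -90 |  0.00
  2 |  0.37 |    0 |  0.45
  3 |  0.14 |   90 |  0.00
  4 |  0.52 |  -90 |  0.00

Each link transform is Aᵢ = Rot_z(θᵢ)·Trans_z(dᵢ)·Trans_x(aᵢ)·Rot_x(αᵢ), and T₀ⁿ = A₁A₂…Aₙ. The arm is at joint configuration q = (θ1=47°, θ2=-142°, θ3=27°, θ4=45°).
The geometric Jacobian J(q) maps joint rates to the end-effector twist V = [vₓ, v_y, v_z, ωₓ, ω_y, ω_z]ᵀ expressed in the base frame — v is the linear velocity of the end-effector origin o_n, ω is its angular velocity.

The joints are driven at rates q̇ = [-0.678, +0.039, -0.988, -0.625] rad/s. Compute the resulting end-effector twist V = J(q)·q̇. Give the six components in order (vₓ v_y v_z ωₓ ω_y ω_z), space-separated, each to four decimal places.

o_n = [-0.6840, 0.4654, 0.6879]
J₁: ẑ×o_n = [-0.4654, -0.6840, 0.0000], ω = ẑ
J2: z=[-0.7314, 0.6820, 0.0000] o=[0.2592, 0.2779, 0.0000] → [0.4692, 0.5031, 0.5061, -0.7314, 0.6820, 0.0000]
J3: z=[-0.7314, 0.6820, 0.0000] o=[-0.2688, 0.3716, 0.2278] → [0.3138, 0.3365, 0.2146, -0.7314, 0.6820, 0.0000]
J4: z=[-0.6181, -0.6628, -0.4226] o=[-0.3091, 0.3283, 0.3547] → [-0.1629, 0.3644, -0.3332, -0.6181, -0.6628, -0.4226]
V = J·q̇ = [0.1256, -0.0768, 0.0160, 1.0804, -0.2329, -0.4139]

0.1256 -0.0768 0.0160 1.0804 -0.2329 -0.4139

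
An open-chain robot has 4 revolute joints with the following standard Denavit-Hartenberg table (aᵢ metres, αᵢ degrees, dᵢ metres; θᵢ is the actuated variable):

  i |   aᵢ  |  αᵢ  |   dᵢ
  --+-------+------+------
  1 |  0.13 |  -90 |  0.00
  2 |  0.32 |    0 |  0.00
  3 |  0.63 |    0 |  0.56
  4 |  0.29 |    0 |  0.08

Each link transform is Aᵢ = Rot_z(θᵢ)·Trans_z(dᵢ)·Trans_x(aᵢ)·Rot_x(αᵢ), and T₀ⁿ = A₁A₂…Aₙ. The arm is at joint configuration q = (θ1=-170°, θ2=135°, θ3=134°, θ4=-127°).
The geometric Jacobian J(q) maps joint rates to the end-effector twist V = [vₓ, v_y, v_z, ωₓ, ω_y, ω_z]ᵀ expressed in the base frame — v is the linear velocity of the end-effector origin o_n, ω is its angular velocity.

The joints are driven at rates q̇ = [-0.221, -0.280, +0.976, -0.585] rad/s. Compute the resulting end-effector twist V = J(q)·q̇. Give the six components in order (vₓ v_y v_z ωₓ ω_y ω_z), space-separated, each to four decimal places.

-0.6010 -0.1813 -0.0303 0.0193 -0.1093 -0.2210

o_n = [0.4418, -0.5720, 0.2251]
J₁: ẑ×o_n = [0.5720, 0.4418, -0.0000], ω = ẑ
J2: z=[0.1736, -0.9848, 0.0000] o=[-0.1280, -0.0226, 0.0000] → [-0.2217, -0.0391, 0.4658, 0.1736, -0.9848, 0.0000]
J3: z=[0.1736, -0.9848, 0.0000] o=[0.0948, 0.0167, -0.2263] → [-0.4445, -0.0784, 0.2395, 0.1736, -0.9848, 0.0000]
J4: z=[0.1736, -0.9848, 0.0000] o=[0.2029, -0.5329, 0.4036] → [0.1758, 0.0310, 0.2285, 0.1736, -0.9848, 0.0000]
V = J·q̇ = [-0.6010, -0.1813, -0.0303, 0.0193, -0.1093, -0.2210]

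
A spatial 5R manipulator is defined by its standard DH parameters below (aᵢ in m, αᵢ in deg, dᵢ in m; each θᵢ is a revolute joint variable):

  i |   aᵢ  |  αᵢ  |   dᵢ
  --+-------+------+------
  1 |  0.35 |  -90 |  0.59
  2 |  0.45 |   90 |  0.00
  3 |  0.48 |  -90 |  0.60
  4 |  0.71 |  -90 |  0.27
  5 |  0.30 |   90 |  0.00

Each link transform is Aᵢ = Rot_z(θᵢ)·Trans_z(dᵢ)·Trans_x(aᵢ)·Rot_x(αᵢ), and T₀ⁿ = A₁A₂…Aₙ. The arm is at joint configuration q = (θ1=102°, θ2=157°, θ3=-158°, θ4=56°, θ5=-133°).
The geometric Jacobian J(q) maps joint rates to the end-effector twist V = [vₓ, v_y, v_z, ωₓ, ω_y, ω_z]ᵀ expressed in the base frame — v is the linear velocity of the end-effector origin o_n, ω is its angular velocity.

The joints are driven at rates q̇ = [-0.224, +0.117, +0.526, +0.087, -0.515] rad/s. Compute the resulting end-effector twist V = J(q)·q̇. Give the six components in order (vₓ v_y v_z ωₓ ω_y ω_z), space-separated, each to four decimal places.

0.3612 -0.4973 -0.2525 -0.0147 0.6639 -0.8313

o_n = [0.6217, 0.6317, 0.4522]
J₁: ẑ×o_n = [-0.6317, 0.6217, 0.0000], ω = ẑ
J2: z=[-0.9781, -0.2079, 0.0000] o=[-0.0728, 0.3424, 0.5900] → [0.0286, -0.1348, -0.1386, -0.9781, -0.2079, 0.0000]
J3: z=[-0.0812, 0.3822, -0.9205] o=[0.0134, -0.0628, 0.4142] → [0.6538, -0.5569, -0.2889, -0.0812, 0.3822, -0.9205]
J4: z=[0.9786, -0.1445, -0.1464] o=[0.0553, 0.6046, 0.0358] → [-0.0562, -0.4904, 0.1084, 0.9786, -0.1445, -0.1464]
J5: z=[-0.1112, -0.9704, 0.2144] o=[0.4424, 0.7030, 0.6819] → [0.2382, 0.0129, 0.1819, -0.1112, -0.9704, 0.2144]
V = J·q̇ = [0.3612, -0.4973, -0.2525, -0.0147, 0.6639, -0.8313]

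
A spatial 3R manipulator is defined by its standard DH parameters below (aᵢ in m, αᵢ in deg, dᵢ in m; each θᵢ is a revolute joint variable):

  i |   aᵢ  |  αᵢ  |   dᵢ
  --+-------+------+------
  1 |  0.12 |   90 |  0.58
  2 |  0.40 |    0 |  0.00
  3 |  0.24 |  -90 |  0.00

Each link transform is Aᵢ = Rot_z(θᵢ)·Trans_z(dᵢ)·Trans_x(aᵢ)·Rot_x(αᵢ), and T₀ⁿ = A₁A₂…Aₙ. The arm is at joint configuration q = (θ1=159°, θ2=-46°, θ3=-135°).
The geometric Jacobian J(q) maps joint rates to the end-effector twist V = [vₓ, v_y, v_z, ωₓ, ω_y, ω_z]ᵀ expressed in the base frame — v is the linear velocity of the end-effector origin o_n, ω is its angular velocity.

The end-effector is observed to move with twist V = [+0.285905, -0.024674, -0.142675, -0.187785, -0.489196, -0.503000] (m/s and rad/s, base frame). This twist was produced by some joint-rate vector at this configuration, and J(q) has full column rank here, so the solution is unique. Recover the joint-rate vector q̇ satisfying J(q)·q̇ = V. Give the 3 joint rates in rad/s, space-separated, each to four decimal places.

o_n = [-0.1474, 0.0566, 0.2965]
J₁: ẑ×o_n = [-0.0566, -0.1474, 0.0000], ω = ẑ
J2: z=[0.3584, 0.9336, 0.0000] o=[-0.1120, 0.0430, 0.5800] → [-0.2647, 0.1016, 0.0379, 0.3584, 0.9336, 0.0000]
J3: z=[0.3584, 0.9336, 0.0000] o=[-0.3714, 0.1426, 0.2923] → [0.0039, -0.0015, -0.2400, 0.3584, 0.9336, 0.0000]
q̇ = J⁺·V = [-0.5030, -0.9660, 0.4420]

-0.5030 -0.9660 0.4420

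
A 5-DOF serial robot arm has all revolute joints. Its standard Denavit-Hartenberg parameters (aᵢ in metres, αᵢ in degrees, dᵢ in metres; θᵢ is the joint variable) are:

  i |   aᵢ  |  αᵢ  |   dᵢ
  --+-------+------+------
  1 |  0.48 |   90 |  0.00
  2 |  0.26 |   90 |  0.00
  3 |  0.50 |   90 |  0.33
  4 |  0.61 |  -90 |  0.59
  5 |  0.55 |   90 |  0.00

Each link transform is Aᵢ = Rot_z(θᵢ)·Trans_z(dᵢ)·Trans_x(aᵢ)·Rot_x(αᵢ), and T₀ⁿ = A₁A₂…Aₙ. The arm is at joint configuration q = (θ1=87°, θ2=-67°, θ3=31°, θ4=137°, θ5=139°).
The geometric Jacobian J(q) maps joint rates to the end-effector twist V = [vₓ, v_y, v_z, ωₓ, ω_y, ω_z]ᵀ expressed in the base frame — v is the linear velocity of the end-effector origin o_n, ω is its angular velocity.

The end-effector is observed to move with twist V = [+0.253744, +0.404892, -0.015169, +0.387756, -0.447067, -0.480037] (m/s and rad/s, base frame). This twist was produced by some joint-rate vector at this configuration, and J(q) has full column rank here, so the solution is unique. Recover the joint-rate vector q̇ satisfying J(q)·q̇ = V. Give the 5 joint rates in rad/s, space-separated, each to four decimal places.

o_n = [0.0045, 0.3215, -0.8109]
J₁: ẑ×o_n = [-0.3215, 0.0045, 0.0000], ω = ẑ
J2: z=[0.9986, -0.0523, 0.0000] o=[0.0251, 0.4793, 0.0000] → [0.0424, 0.8098, -0.1587, 0.9986, -0.0523, 0.0000]
J3: z=[-0.0482, -0.9192, -0.3907] o=[0.0304, 0.5808, -0.2393] → [0.4241, -0.0174, -0.0114, -0.0482, -0.9192, -0.3907]
J4: z=[-0.8455, 0.2458, -0.4741] o=[0.2805, 0.4312, -0.7628] → [-0.0638, 0.0902, 0.1606, -0.8455, 0.2458, -0.4741]
J5: z=[-0.3275, 0.4626, 0.8239] o=[-0.4757, 0.0566, -0.8530] → [-0.1987, 0.4094, -0.3089, -0.3275, 0.4626, 0.8239]
q̇ = J⁺·V = [-0.0880, 0.5540, 0.4460, 0.2230, -0.1360]

-0.0880 0.5540 0.4460 0.2230 -0.1360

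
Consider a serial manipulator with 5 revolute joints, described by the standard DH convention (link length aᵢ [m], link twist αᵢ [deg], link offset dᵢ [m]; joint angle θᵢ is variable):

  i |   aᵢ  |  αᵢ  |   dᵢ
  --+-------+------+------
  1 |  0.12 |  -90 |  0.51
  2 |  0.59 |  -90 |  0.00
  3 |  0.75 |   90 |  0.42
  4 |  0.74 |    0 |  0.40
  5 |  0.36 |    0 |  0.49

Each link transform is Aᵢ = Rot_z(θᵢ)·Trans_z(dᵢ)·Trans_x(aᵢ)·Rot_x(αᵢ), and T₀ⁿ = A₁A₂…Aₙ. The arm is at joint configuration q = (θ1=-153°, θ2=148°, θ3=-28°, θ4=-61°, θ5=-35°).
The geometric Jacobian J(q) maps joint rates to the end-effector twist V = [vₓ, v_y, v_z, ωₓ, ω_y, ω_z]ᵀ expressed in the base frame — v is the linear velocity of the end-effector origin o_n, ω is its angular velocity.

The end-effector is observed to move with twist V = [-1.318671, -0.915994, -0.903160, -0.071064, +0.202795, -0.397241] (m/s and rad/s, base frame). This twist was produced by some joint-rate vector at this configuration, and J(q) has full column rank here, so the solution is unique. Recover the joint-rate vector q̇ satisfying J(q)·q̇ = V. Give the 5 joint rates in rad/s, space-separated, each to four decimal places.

-0.9500 -0.7180 0.4840 -0.3790 0.9510

o_n = [1.0465, -0.9131, -0.5787]
J₁: ẑ×o_n = [0.9131, 1.0465, -0.0000], ω = ẑ
J2: z=[0.4540, -0.8910, 0.0000] o=[-0.1069, -0.0545, 0.5100] → [0.9701, 0.4943, 0.6379, 0.4540, -0.8910, 0.0000]
J3: z=[0.4722, 0.2406, 0.8480] o=[0.3389, 0.1727, 0.1973] → [0.7341, 0.9665, -0.6829, 0.4722, 0.2406, 0.8480]
J4: z=[0.0461, -0.9675, 0.2488] o=[1.1974, 0.2149, 0.2026] → [1.0365, -0.0015, -0.1980, 0.0461, -0.9675, 0.2488]
J5: z=[0.0461, -0.9675, 0.2488] o=[1.2261, -0.3559, -0.4146] → [0.2974, -0.0371, -0.1994, 0.0461, -0.9675, 0.2488]
q̇ = J⁺·V = [-0.9500, -0.7180, 0.4840, -0.3790, 0.9510]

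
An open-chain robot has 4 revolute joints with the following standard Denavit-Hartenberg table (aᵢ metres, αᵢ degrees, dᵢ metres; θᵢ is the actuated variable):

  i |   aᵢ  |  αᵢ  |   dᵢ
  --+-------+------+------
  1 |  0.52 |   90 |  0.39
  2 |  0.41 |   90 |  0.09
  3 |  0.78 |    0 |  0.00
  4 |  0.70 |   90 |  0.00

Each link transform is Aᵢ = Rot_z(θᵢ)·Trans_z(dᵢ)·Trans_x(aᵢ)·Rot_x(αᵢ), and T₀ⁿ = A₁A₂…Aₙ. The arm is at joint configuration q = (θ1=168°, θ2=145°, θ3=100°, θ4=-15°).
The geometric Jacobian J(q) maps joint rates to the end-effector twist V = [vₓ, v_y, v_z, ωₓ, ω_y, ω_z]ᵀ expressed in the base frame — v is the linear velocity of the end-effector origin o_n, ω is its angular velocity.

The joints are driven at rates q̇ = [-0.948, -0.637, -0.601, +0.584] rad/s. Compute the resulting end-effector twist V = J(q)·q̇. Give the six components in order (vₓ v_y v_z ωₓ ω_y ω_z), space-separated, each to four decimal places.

1.7669 -0.0558 0.4467 -0.1229 -0.6251 -0.9619

o_n = [0.0836, 1.5725, 0.5825]
J₁: ẑ×o_n = [-1.5725, 0.0836, 0.0000], ω = ẑ
J2: z=[0.2079, 0.9781, 0.0000] o=[-0.5086, 0.1081, 0.3900] → [0.1883, -0.0400, -0.2749, 0.2079, 0.9781, 0.0000]
J3: z=[-0.5610, 0.1193, 0.8192] o=[-0.1614, 0.1263, 0.6252] → [-1.1897, 0.1768, -0.8406, -0.5610, 0.1193, 0.8192]
J4: z=[-0.5610, 0.1193, 0.8192] o=[-0.1102, 0.9008, 0.5475] → [-0.5461, 0.1784, -0.4000, -0.5610, 0.1193, 0.8192]
V = J·q̇ = [1.7669, -0.0558, 0.4467, -0.1229, -0.6251, -0.9619]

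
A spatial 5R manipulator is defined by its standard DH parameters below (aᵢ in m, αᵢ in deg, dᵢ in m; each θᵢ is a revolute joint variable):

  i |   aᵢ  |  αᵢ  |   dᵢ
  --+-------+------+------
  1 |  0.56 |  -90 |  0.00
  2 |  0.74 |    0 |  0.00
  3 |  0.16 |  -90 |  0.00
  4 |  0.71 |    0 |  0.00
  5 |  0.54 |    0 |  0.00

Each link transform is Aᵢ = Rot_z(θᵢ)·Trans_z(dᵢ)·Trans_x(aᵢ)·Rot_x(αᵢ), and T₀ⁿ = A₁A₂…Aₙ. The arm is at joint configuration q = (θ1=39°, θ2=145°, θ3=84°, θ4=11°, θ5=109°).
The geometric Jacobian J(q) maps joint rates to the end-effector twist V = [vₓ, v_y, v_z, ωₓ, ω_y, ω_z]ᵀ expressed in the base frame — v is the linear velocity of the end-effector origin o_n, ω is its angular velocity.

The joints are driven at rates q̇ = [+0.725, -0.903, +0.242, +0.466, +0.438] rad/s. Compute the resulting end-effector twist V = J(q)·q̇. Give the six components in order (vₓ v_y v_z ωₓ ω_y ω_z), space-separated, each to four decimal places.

o_n = [0.0444, -0.7401, 0.0185]
J₁: ẑ×o_n = [0.7401, 0.0444, -0.0000], ω = ẑ
J2: z=[-0.6293, 0.7771, 0.0000] o=[0.4352, 0.3524, 0.0000] → [0.0144, 0.0117, 0.9912, -0.6293, 0.7771, 0.0000]
J3: z=[-0.6293, 0.7771, 0.0000] o=[-0.0359, -0.0291, -0.4244] → [0.3443, 0.2788, 0.3851, -0.6293, 0.7771, 0.0000]
J4: z=[0.5865, 0.4750, 0.6561] o=[-0.1175, -0.0951, -0.3037] → [0.5762, -0.0828, -0.4552, 0.5865, 0.4750, 0.6561]
J5: z=[0.5865, 0.4750, 0.6561] o=[-0.3875, -0.4882, 0.2223] → [0.0685, 0.4029, -0.3529, 0.5865, 0.4750, 0.6561]
V = J·q̇ = [0.9054, 0.2270, -1.1686, 0.9462, -0.0843, 1.3181]

0.9054 0.2270 -1.1686 0.9462 -0.0843 1.3181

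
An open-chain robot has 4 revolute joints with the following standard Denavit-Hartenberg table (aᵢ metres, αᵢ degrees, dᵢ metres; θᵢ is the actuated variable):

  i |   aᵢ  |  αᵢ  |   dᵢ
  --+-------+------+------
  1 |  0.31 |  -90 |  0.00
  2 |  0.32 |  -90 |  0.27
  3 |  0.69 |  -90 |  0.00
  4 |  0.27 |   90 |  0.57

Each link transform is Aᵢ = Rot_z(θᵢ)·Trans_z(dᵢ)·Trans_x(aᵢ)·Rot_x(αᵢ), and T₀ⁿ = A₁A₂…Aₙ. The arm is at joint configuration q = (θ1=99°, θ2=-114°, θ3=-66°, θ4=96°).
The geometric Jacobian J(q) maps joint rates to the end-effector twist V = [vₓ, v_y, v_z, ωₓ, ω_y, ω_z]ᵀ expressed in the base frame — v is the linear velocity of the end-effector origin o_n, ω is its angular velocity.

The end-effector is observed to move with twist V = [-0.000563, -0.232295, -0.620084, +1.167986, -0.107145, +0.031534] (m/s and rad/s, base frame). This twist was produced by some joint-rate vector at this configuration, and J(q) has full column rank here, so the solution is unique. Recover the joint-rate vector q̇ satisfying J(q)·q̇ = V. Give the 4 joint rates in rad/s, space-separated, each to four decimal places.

o_n = [-0.5743, -0.4825, 0.9047]
J₁: ẑ×o_n = [0.4825, -0.5743, 0.0000], ω = ẑ
J2: z=[-0.9877, -0.1564, 0.0000] o=[-0.0485, 0.3062, 0.0000] → [-0.1415, 0.8936, 0.6967, -0.9877, -0.1564, 0.0000]
J3: z=[-0.1429, 0.9023, 0.4067] o=[-0.2948, 0.1354, 0.2923] → [0.8039, -0.0262, 0.3405, -0.1429, 0.9023, 0.4067]
J4: z=[0.4599, -0.3034, 0.8346] o=[-0.8995, -0.0760, 0.5487] → [0.2313, 0.1077, -0.0883, 0.4599, -0.3034, 0.8346]
q̇ = J⁺·V = [-0.6780, -0.7960, 0.0250, 0.8380]

-0.6780 -0.7960 0.0250 0.8380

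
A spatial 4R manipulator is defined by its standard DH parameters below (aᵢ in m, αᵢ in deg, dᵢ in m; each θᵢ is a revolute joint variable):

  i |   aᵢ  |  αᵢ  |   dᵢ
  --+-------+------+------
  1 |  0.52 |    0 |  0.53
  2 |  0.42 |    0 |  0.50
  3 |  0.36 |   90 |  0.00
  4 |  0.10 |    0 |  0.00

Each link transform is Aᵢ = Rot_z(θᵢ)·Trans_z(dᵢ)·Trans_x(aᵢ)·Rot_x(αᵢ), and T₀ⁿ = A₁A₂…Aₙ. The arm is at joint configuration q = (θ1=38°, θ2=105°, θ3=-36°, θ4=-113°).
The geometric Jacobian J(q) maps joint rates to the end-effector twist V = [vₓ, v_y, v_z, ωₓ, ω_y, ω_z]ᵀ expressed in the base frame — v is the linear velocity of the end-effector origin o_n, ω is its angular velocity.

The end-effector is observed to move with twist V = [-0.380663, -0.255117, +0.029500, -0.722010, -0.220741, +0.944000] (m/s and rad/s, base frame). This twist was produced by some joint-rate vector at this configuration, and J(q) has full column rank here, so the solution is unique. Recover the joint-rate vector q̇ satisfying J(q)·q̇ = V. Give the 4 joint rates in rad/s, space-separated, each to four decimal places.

o_n = [-0.0195, 0.8798, 0.9379]
J₁: ẑ×o_n = [-0.8798, -0.0195, 0.0000], ω = ẑ
J2: z=[0.0000, 0.0000, 1.0000] o=[0.4098, 0.3201, 0.5300] → [-0.5597, -0.4293, 0.0000, 0.0000, 0.0000, 1.0000]
J3: z=[0.0000, 0.0000, 1.0000] o=[0.0743, 0.5729, 1.0300] → [-0.3069, -0.0938, 0.0000, 0.0000, 0.0000, 1.0000]
J4: z=[0.9563, 0.2924, 0.0000] o=[-0.0309, 0.9172, 1.0300] → [-0.0269, 0.0880, -0.0391, 0.9563, 0.2924, 0.0000]
q̇ = J⁺·V = [0.0570, 0.3110, 0.5760, -0.7550]

0.0570 0.3110 0.5760 -0.7550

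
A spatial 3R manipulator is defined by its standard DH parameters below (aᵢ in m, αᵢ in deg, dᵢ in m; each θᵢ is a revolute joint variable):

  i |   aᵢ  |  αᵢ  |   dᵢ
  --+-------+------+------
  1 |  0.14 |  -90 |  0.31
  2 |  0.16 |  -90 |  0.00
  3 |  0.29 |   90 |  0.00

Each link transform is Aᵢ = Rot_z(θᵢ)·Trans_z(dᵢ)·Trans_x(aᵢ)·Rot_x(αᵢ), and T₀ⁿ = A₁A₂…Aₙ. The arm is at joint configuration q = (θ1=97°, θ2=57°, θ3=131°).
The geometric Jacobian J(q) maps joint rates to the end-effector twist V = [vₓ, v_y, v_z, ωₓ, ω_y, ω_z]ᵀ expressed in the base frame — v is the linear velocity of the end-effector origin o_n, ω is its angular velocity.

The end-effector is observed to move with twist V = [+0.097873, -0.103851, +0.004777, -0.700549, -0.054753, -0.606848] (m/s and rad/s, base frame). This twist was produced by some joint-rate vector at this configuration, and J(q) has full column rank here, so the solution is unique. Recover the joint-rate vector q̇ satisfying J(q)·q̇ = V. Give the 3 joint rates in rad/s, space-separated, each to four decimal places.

-0.6270 0.7020 -0.0370

o_n = [0.2022, 0.1493, 0.3354]
J₁: ẑ×o_n = [-0.1493, 0.2022, 0.0000], ω = ẑ
J2: z=[-0.9925, -0.1219, 0.0000] o=[-0.0171, 0.1390, 0.3100] → [-0.0031, 0.0252, 0.0165, -0.9925, -0.1219, 0.0000]
J3: z=[0.1022, -0.8324, -0.5446] o=[-0.0277, 0.2254, 0.1758] → [-0.1743, -0.1415, 0.1836, 0.1022, -0.8324, -0.5446]
q̇ = J⁺·V = [-0.6270, 0.7020, -0.0370]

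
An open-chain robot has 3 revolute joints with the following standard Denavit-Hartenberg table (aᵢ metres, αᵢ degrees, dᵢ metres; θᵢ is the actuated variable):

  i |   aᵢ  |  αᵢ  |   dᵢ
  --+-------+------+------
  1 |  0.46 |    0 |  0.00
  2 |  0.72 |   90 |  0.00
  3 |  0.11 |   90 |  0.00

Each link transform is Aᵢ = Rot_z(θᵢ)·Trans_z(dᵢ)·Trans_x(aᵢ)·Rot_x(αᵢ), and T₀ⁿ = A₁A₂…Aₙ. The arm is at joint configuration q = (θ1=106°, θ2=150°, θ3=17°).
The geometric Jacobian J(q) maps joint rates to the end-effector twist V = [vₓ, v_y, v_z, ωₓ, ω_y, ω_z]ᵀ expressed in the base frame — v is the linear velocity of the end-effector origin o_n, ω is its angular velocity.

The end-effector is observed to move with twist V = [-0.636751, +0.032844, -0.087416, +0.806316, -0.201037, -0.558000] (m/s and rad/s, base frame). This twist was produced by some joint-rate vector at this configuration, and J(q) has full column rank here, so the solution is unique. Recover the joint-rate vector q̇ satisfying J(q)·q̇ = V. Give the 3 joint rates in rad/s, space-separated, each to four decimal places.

o_n = [-0.3264, -0.3585, 0.0322]
J₁: ẑ×o_n = [0.3585, -0.3264, 0.0000], ω = ẑ
J2: z=[0.0000, 0.0000, 1.0000] o=[-0.1268, 0.4422, 0.0000] → [0.8007, -0.1996, 0.0000, 0.0000, 0.0000, 1.0000]
J3: z=[-0.9703, 0.2419, 0.0000] o=[-0.3010, -0.2564, 0.0000] → [0.0078, 0.0312, 0.1052, -0.9703, 0.2419, 0.0000]
q̇ = J⁺·V = [0.4150, -0.9730, -0.8310]

0.4150 -0.9730 -0.8310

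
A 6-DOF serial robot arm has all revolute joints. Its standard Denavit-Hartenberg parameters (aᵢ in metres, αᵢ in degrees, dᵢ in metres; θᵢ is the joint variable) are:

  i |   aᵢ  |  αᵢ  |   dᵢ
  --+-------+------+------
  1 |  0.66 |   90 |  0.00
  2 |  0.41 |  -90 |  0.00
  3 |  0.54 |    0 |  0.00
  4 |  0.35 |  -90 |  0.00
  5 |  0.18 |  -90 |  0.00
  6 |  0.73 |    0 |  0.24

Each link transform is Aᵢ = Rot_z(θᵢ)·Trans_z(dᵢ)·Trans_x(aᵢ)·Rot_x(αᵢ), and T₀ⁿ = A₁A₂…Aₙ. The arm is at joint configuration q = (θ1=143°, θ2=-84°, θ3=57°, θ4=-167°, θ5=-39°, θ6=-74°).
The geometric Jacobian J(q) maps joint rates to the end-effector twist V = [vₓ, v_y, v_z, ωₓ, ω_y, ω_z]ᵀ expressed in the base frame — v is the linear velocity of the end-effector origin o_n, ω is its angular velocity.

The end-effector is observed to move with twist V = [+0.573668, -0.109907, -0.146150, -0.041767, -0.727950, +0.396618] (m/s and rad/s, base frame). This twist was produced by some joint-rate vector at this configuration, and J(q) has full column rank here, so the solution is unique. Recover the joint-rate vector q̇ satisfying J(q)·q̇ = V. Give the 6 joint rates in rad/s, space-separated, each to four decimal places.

0.0820 -0.8690 -0.3770 0.4620 -0.2440 0.5850

o_n = [-0.3378, 0.9261, -1.0793]
J₁: ẑ×o_n = [-0.9261, -0.3378, 0.0000], ω = ẑ
J2: z=[0.6018, 0.7986, 0.0000] o=[-0.5271, 0.3972, 0.0000] → [-0.8619, 0.6495, 0.1671, 0.6018, 0.7986, 0.0000]
J3: z=[-0.7943, 0.5985, 0.1045] o=[-0.5613, 0.4230, -0.4078] → [-0.4545, -0.5100, -0.5334, -0.7943, 0.5985, 0.1045]
J4: z=[-0.7943, 0.5985, 0.1045] o=[-0.8584, 0.0798, -0.7002] → [-0.3153, -0.2466, -0.9838, -0.7943, 0.5985, 0.1045]
J5: z=[0.1274, 0.3323, -0.9345] o=[-0.6505, 0.3349, -0.5812] → [0.3870, -0.2288, -0.0286, 0.1274, 0.3323, -0.9345]
J6: z=[0.9911, -0.0064, 0.1328] o=[-0.6574, 0.5047, -0.5218] → [-0.0524, 0.5950, 0.4197, 0.9911, -0.0064, 0.1328]
q̇ = J⁺·V = [0.0820, -0.8690, -0.3770, 0.4620, -0.2440, 0.5850]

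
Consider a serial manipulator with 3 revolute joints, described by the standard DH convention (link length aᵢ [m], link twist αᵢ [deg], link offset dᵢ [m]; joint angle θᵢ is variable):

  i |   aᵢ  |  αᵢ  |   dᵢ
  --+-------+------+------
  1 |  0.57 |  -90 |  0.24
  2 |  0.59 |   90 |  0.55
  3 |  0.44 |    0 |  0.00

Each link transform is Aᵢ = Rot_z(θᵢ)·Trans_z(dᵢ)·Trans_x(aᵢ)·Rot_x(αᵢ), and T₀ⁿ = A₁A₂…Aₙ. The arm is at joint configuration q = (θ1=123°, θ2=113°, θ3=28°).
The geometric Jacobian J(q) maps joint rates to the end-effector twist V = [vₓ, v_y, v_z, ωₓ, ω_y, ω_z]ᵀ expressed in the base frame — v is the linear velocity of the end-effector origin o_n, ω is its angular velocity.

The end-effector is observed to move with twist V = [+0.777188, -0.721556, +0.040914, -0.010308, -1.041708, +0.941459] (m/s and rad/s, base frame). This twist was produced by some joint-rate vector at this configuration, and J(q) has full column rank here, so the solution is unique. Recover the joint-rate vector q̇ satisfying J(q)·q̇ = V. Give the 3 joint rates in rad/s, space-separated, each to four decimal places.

o_n = [-0.7367, -0.2547, -0.6607]
J₁: ẑ×o_n = [0.2547, -0.7367, 0.0000], ω = ẑ
J2: z=[-0.8387, -0.5446, 0.0000] o=[-0.3104, 0.4780, 0.2400] → [0.4906, -0.7554, 0.3823, -0.8387, -0.5446, 0.0000]
J3: z=[-0.5013, 0.7720, -0.3907] o=[-0.6462, -0.0148, -0.3031] → [-0.3698, -0.1439, 0.1901, -0.5013, 0.7720, -0.3907]
q̇ = J⁺·V = [0.5730, 0.5760, -0.9430]

0.5730 0.5760 -0.9430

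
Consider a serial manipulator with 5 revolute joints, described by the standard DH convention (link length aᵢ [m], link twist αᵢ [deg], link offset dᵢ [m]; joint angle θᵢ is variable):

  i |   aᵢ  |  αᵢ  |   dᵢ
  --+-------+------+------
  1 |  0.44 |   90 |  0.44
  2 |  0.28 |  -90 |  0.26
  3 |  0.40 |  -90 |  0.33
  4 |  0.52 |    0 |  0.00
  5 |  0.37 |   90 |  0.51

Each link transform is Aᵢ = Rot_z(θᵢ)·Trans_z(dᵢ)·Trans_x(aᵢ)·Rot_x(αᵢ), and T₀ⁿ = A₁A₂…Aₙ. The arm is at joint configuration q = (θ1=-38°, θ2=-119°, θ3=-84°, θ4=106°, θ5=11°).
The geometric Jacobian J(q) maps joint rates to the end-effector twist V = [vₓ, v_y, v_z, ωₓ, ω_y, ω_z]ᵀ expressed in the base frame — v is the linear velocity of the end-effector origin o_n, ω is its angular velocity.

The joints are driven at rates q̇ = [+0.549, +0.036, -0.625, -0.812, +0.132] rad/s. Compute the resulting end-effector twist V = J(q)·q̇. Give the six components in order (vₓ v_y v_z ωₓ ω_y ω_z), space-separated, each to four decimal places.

o_n = [-0.4834, 0.0034, -0.0144]
J₁: ẑ×o_n = [-0.0034, -0.4834, 0.0000], ω = ẑ
J2: z=[-0.6157, -0.7880, 0.0000] o=[0.3467, -0.2709, 0.4400] → [0.3581, -0.2798, -0.8230, -0.6157, -0.7880, 0.0000]
J3: z=[0.6892, -0.5385, -0.4848] o=[0.0797, -0.3922, 0.1951] → [0.3046, 0.4174, -0.0305, 0.6892, -0.5385, -0.4848]
J4: z=[-0.3156, 0.3792, -0.8698] o=[0.0462, -0.8709, -0.0014] → [0.7556, 0.4566, -0.0751, -0.3156, 0.3792, -0.8698]
J5: z=[-0.3156, 0.3792, -0.8698] o=[-0.2048, -0.4939, 0.2540] → [0.3308, 0.1576, -0.0513, -0.3156, 0.3792, -0.8698]
V = J·q̇ = [-0.7493, -0.8863, 0.0436, -0.2383, 0.0503, 1.4435]

-0.7493 -0.8863 0.0436 -0.2383 0.0503 1.4435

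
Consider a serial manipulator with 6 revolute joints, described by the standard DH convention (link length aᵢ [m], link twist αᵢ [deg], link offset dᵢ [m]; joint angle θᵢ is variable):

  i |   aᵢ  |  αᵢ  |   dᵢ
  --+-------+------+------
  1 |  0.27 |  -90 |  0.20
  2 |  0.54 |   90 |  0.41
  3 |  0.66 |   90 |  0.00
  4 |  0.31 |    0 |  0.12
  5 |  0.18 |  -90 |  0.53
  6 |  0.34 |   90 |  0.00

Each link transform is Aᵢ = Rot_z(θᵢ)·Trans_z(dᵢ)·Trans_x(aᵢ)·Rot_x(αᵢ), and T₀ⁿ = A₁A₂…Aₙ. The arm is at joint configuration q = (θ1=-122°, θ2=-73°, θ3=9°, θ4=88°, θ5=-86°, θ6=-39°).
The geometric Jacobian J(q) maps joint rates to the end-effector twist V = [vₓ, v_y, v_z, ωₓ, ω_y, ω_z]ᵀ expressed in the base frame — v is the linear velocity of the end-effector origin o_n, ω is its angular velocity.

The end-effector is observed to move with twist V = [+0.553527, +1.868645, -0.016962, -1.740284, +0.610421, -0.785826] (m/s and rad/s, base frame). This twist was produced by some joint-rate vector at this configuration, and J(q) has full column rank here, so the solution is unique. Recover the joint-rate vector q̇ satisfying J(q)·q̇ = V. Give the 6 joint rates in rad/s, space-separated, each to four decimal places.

o_n = [-0.4815, -0.2630, 1.9937]
J₁: ẑ×o_n = [0.2630, -0.4815, 0.0000], ω = ẑ
J2: z=[0.8480, -0.5299, 0.0000] o=[-0.1431, -0.2290, 0.2000] → [-0.9505, -1.5212, -0.2082, 0.8480, -0.5299, 0.0000]
J3: z=[0.5068, 0.8110, 0.2924] o=[0.1210, -0.5801, 0.7164] → [0.9432, -0.8234, 0.6493, 0.5068, 0.8110, 0.2924]
J4: z=[-0.8618, 0.4846, 0.1496] o=[0.1075, -0.7965, 1.3398] → [0.2371, 0.4755, -0.1743, -0.8618, 0.4846, 0.1496]
J5: z=[-0.8618, 0.4846, 0.1496] o=[0.1609, -0.4906, 1.4585] → [0.2253, 0.3651, 0.1152, -0.8618, 0.4846, 0.1496]
J6: z=[0.5072, 0.8219, 0.2592] o=[-0.2964, -0.2876, 1.7096] → [0.2272, -0.1921, 0.1646, 0.5072, 0.8219, 0.2592]
q̇ = J⁺·V = [-0.8820, -0.5640, 0.0540, 0.8490, 0.4040, -0.4130]

-0.8820 -0.5640 0.0540 0.8490 0.4040 -0.4130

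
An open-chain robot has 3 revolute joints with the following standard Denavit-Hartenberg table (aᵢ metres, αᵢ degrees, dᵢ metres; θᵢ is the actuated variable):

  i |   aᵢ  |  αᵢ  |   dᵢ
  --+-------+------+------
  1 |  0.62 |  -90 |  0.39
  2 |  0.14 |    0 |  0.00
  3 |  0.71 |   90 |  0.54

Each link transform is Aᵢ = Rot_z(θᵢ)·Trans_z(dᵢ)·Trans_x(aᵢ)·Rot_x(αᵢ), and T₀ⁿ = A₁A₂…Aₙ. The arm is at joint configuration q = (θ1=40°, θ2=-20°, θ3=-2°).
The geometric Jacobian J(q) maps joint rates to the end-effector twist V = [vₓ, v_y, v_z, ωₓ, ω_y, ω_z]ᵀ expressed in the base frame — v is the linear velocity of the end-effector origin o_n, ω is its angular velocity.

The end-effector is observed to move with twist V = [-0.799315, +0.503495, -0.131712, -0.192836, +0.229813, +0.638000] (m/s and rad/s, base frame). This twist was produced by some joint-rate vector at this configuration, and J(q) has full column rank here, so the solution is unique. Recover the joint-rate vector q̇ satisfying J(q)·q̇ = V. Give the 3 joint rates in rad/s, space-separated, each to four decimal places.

o_n = [0.7329, 1.3199, 0.7039]
J₁: ẑ×o_n = [-1.3199, 0.7329, 0.0000], ω = ẑ
J2: z=[-0.6428, 0.7660, 0.0000] o=[0.4749, 0.3985, 0.3900] → [0.2404, 0.2017, -0.7899, -0.6428, 0.7660, 0.0000]
J3: z=[-0.6428, 0.7660, 0.0000] o=[0.5757, 0.4831, 0.4379] → [0.2037, 0.1710, -0.6583, -0.6428, 0.7660, 0.0000]
q̇ = J⁺·V = [0.6380, -0.5000, 0.8000]

0.6380 -0.5000 0.8000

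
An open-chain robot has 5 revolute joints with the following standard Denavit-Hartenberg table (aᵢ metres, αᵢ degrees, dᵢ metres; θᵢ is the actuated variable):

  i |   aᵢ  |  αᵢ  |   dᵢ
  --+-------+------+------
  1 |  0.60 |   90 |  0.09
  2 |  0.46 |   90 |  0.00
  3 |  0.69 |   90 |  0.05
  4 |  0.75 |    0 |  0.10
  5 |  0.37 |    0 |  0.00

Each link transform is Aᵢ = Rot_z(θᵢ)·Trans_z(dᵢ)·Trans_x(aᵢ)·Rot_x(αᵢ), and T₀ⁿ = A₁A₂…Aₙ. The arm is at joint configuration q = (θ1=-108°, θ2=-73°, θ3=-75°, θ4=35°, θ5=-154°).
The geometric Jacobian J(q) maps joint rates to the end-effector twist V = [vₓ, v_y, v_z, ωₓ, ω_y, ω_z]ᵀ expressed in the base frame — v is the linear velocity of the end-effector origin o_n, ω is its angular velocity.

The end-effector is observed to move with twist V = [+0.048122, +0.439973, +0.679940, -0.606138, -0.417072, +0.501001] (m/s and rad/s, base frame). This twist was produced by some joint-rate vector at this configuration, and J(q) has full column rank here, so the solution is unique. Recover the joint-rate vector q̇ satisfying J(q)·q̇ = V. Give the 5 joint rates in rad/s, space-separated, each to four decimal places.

o_n = [0.8598, -0.9540, -0.5818]
J₁: ẑ×o_n = [0.9540, 0.8598, -0.0000], ω = ẑ
J2: z=[-0.9511, 0.3090, 0.0000] o=[-0.1854, -0.5706, 0.0900] → [-0.2076, -0.6389, 0.0416, -0.9511, 0.3090, 0.0000]
J3: z=[0.2955, 0.9095, -0.2924] o=[-0.2270, -0.6985, -0.3499] → [-0.2856, -0.2492, -1.0639, 0.2955, 0.9095, -0.2924]
J4: z=[0.3334, 0.1886, 0.9237] o=[0.4055, -0.9087, -0.5353] → [0.0331, 0.4351, -0.1008, 0.3334, 0.1886, 0.9237]
J5: z=[0.3334, 0.1886, 0.9237] o=[1.1160, -0.7262, -0.7208] → [0.2367, -0.2830, -0.0277, 0.3334, 0.1886, 0.9237]
q̇ = J⁺·V = [0.0750, 0.5110, -0.6830, 0.8370, -0.5920]

0.0750 0.5110 -0.6830 0.8370 -0.5920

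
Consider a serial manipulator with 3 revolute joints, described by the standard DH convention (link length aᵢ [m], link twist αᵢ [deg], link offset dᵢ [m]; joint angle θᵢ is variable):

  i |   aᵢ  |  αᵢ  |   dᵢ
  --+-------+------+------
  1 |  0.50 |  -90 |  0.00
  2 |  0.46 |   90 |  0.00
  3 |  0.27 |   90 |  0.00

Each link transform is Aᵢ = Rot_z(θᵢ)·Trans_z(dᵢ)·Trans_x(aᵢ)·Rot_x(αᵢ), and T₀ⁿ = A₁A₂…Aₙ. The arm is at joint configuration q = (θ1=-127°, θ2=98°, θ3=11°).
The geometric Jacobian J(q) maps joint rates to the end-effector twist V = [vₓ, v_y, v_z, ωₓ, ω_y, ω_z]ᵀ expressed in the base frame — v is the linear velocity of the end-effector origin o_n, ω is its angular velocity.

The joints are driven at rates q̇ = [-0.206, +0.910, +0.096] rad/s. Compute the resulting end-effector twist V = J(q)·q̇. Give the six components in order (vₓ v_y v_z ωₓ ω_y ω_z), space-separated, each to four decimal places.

o_n = [-0.1990, -0.3497, -0.7180]
J₁: ẑ×o_n = [0.3497, -0.1990, 0.0000], ω = ẑ
J2: z=[0.7986, -0.6018, 0.0000] o=[-0.3009, -0.3993, 0.0000] → [0.4321, 0.5734, 0.1009, 0.7986, -0.6018, 0.0000]
J3: z=[-0.5960, -0.7909, -0.1392] o=[-0.2624, -0.3482, -0.4555] → [0.2074, -0.1652, 0.0510, -0.5960, -0.7909, -0.1392]
V = J·q̇ = [0.3411, 0.5469, 0.0967, 0.6695, -0.6236, -0.2194]

0.3411 0.5469 0.0967 0.6695 -0.6236 -0.2194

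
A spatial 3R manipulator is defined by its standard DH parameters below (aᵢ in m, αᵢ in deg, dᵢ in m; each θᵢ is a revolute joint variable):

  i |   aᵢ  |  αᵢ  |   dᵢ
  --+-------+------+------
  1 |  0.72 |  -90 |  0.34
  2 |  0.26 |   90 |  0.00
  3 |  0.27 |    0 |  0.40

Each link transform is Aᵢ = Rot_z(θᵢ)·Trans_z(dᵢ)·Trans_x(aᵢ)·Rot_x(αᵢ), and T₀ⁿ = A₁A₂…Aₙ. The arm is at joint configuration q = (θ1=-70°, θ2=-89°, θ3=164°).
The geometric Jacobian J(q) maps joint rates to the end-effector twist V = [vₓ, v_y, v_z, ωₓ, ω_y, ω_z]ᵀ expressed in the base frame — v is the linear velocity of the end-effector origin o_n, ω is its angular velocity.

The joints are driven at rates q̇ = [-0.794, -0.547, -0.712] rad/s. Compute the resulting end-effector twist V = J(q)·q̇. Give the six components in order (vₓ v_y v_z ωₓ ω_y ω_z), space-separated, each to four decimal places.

o_n = [0.1794, -0.2753, 0.3474]
J₁: ẑ×o_n = [0.2753, 0.1794, -0.0000], ω = ẑ
J2: z=[0.9397, 0.3420, 0.0000] o=[0.2463, -0.6766, 0.3400] → [0.0025, -0.0070, 0.3999, 0.9397, 0.3420, 0.0000]
J3: z=[-0.3420, 0.9395, 0.0175] o=[0.2478, -0.6808, 0.6000] → [-0.2443, -0.0875, -0.0744, -0.3420, 0.9395, 0.0175]
V = J·q̇ = [-0.0460, -0.0763, -0.1658, -0.2705, -0.8560, -0.8064]

-0.0460 -0.0763 -0.1658 -0.2705 -0.8560 -0.8064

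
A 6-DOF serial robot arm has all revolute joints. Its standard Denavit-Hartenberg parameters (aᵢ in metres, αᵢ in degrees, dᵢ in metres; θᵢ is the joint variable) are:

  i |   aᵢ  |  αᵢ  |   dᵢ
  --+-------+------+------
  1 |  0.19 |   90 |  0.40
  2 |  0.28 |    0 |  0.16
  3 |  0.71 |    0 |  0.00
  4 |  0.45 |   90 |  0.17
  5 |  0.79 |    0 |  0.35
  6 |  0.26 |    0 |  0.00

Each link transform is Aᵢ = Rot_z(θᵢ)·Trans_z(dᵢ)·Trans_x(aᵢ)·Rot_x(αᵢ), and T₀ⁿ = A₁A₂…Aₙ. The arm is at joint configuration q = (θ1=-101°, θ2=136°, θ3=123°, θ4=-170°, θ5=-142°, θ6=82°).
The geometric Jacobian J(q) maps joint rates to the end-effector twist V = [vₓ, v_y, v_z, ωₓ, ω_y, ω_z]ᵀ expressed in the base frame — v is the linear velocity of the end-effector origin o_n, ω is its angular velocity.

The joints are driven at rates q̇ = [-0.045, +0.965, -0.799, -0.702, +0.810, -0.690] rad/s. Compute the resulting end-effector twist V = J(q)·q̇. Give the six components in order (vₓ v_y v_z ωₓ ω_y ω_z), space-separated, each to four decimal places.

o_n = [0.3359, -0.2714, -0.1511]
J₁: ẑ×o_n = [0.2714, 0.3359, -0.0000], ω = ẑ
J2: z=[-0.9816, 0.1908, 0.0000] o=[-0.0363, -0.1865, 0.4000] → [-0.1052, -0.5410, 0.0123, -0.9816, 0.1908, 0.0000]
J3: z=[-0.9816, 0.1908, 0.0000] o=[-0.1549, 0.0417, 0.5945] → [-0.1423, -0.7319, 0.2137, -0.9816, 0.1908, 0.0000]
J4: z=[-0.9816, 0.1908, 0.0000] o=[-0.1290, 0.1747, -0.1025] → [-0.0093, -0.0477, 0.3492, -0.9816, 0.1908, 0.0000]
J5: z=[-0.1908, -0.9815, -0.0175] o=[-0.2974, 0.1994, 0.3475] → [0.4811, -0.1062, 0.7114, -0.1908, -0.9815, -0.0175]
J6: z=[-0.1908, -0.9815, -0.0175] o=[0.1153, -0.2262, -0.2811] → [-0.1284, 0.0209, 0.2251, -0.1908, -0.9815, -0.0175]
V = J·q̇ = [0.4848, -0.0193, 0.0169, 0.5033, -0.2201, -0.0471]

0.4848 -0.0193 0.0169 0.5033 -0.2201 -0.0471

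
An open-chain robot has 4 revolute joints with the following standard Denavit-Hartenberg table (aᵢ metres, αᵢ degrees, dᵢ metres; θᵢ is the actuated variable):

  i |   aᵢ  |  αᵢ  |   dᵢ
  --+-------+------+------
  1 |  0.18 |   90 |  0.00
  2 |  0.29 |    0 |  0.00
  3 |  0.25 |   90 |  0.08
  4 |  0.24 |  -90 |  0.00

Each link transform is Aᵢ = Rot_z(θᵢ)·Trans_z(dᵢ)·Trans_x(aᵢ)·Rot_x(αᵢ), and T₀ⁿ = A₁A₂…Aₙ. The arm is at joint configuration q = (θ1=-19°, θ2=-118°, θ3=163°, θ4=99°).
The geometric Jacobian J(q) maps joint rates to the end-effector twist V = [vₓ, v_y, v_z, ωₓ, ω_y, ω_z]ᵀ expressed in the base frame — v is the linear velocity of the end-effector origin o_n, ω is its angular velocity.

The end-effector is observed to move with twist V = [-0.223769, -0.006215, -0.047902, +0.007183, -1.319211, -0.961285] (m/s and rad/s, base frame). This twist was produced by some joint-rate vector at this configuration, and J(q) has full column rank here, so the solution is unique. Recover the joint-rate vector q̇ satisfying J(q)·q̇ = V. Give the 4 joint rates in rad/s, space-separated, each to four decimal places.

o_n = [0.0803, -0.3630, -0.1058]
J₁: ẑ×o_n = [0.3630, 0.0803, -0.0000], ω = ẑ
J2: z=[-0.3256, -0.9455, 0.0000] o=[0.1702, -0.0586, 0.0000] → [0.1001, -0.0345, 0.0141, -0.3256, -0.9455, 0.0000]
J3: z=[-0.3256, -0.9455, 0.0000] o=[0.0415, -0.0143, -0.2561] → [-0.1420, 0.0489, 0.1502, -0.3256, -0.9455, 0.0000]
J4: z=[0.6686, -0.2302, -0.7071] o=[0.1826, -0.1475, -0.0793] → [-0.1463, 0.0901, -0.1676, 0.6686, -0.2302, -0.7071]
q̇ = J⁺·V = [-0.5250, 0.9660, 0.2790, 0.6170]

-0.5250 0.9660 0.2790 0.6170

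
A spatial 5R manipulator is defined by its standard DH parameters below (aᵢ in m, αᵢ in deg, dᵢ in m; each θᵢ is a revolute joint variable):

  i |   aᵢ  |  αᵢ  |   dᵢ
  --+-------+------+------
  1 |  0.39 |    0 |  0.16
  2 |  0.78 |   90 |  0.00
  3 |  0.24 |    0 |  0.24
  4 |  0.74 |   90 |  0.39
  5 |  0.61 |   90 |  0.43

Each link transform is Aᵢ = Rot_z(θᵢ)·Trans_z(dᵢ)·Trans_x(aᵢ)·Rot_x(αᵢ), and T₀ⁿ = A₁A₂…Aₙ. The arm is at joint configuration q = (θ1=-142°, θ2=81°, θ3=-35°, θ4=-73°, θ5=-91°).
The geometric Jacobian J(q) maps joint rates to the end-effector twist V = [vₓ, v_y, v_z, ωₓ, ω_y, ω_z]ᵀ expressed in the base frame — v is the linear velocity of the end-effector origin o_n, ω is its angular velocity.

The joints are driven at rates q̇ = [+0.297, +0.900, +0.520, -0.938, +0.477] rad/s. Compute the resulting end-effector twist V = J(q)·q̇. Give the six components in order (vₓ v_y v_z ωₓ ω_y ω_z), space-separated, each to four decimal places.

o_n = [-0.1590, -0.5492, -0.5384]
J₁: ẑ×o_n = [0.5492, -0.1590, 0.0000], ω = ẑ
J2: z=[0.0000, 0.0000, 1.0000] o=[-0.3073, -0.2401, 0.1600] → [0.3091, 0.1484, -0.0000, 0.0000, 0.0000, 1.0000]
J3: z=[-0.8746, -0.4848, 0.0000] o=[0.0708, -0.9223, 0.1600] → [0.3386, -0.6109, -0.4377, -0.8746, -0.4848, 0.0000]
J4: z=[-0.8746, -0.4848, 0.0000] o=[-0.0438, -1.2106, 0.0223] → [0.2719, -0.4905, -0.6343, -0.8746, -0.4848, 0.0000]
J5: z=[-0.4611, 0.8318, 0.3090] o=[-0.4957, -1.1997, -0.6814] → [-0.0821, 0.1700, -0.5801, -0.4611, 0.8318, 0.3090]
V = J·q̇ = [0.3232, 0.3098, 0.0907, 0.1457, 0.5994, 1.3444]

0.3232 0.3098 0.0907 0.1457 0.5994 1.3444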